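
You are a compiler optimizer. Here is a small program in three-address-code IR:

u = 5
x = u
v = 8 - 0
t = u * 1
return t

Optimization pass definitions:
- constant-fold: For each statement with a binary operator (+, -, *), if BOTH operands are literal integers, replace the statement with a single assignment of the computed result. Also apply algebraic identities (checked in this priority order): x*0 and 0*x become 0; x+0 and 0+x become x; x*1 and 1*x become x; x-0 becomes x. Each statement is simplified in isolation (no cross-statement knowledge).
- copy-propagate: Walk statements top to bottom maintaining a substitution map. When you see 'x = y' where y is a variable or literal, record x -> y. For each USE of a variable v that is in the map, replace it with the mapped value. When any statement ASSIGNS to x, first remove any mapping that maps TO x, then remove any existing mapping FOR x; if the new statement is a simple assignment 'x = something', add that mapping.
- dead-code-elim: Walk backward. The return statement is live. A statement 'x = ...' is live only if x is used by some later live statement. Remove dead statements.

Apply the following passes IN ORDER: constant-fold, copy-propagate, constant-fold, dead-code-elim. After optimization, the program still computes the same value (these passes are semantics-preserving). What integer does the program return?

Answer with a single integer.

Answer: 5

Derivation:
Initial IR:
  u = 5
  x = u
  v = 8 - 0
  t = u * 1
  return t
After constant-fold (5 stmts):
  u = 5
  x = u
  v = 8
  t = u
  return t
After copy-propagate (5 stmts):
  u = 5
  x = 5
  v = 8
  t = 5
  return 5
After constant-fold (5 stmts):
  u = 5
  x = 5
  v = 8
  t = 5
  return 5
After dead-code-elim (1 stmts):
  return 5
Evaluate:
  u = 5  =>  u = 5
  x = u  =>  x = 5
  v = 8 - 0  =>  v = 8
  t = u * 1  =>  t = 5
  return t = 5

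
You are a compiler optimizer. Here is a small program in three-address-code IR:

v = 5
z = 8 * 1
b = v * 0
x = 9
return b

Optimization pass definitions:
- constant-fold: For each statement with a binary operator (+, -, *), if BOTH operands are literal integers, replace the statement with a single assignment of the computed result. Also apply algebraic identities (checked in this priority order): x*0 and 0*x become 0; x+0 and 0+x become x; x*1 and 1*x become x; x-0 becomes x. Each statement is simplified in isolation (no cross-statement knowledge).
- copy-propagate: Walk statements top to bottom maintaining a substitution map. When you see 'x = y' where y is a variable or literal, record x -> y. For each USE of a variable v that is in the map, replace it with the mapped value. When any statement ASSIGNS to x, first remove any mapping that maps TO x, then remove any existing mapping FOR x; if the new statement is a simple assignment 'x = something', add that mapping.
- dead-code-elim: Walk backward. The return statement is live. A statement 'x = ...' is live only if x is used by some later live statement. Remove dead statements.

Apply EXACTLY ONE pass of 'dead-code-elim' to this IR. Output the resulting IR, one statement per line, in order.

Answer: v = 5
b = v * 0
return b

Derivation:
Applying dead-code-elim statement-by-statement:
  [5] return b  -> KEEP (return); live=['b']
  [4] x = 9  -> DEAD (x not live)
  [3] b = v * 0  -> KEEP; live=['v']
  [2] z = 8 * 1  -> DEAD (z not live)
  [1] v = 5  -> KEEP; live=[]
Result (3 stmts):
  v = 5
  b = v * 0
  return b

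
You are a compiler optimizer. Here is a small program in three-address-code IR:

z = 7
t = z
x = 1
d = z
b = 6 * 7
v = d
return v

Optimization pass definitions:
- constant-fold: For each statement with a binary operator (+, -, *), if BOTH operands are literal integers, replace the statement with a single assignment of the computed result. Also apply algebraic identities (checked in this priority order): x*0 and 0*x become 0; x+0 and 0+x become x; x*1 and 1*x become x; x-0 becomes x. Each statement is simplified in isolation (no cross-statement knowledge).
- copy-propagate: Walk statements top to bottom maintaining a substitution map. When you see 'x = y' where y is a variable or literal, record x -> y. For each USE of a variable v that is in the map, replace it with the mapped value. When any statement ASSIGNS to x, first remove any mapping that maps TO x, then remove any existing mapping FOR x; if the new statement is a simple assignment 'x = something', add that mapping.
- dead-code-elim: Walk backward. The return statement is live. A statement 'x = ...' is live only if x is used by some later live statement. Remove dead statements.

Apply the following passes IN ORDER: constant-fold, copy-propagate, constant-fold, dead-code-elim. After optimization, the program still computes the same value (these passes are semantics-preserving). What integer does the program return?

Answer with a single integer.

Initial IR:
  z = 7
  t = z
  x = 1
  d = z
  b = 6 * 7
  v = d
  return v
After constant-fold (7 stmts):
  z = 7
  t = z
  x = 1
  d = z
  b = 42
  v = d
  return v
After copy-propagate (7 stmts):
  z = 7
  t = 7
  x = 1
  d = 7
  b = 42
  v = 7
  return 7
After constant-fold (7 stmts):
  z = 7
  t = 7
  x = 1
  d = 7
  b = 42
  v = 7
  return 7
After dead-code-elim (1 stmts):
  return 7
Evaluate:
  z = 7  =>  z = 7
  t = z  =>  t = 7
  x = 1  =>  x = 1
  d = z  =>  d = 7
  b = 6 * 7  =>  b = 42
  v = d  =>  v = 7
  return v = 7

Answer: 7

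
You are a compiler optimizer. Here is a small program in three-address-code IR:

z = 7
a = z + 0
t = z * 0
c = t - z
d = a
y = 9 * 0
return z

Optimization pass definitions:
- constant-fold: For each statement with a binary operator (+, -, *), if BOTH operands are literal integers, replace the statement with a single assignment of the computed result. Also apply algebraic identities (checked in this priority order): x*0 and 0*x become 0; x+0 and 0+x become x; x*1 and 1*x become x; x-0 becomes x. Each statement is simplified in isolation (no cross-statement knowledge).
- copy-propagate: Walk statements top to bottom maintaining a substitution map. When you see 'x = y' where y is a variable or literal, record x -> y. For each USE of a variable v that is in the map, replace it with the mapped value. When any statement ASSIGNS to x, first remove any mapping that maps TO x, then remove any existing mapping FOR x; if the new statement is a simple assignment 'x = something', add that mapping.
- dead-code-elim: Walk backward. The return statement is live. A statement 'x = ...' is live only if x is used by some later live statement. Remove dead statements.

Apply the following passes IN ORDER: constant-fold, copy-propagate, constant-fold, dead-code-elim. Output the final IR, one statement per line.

Initial IR:
  z = 7
  a = z + 0
  t = z * 0
  c = t - z
  d = a
  y = 9 * 0
  return z
After constant-fold (7 stmts):
  z = 7
  a = z
  t = 0
  c = t - z
  d = a
  y = 0
  return z
After copy-propagate (7 stmts):
  z = 7
  a = 7
  t = 0
  c = 0 - 7
  d = 7
  y = 0
  return 7
After constant-fold (7 stmts):
  z = 7
  a = 7
  t = 0
  c = -7
  d = 7
  y = 0
  return 7
After dead-code-elim (1 stmts):
  return 7

Answer: return 7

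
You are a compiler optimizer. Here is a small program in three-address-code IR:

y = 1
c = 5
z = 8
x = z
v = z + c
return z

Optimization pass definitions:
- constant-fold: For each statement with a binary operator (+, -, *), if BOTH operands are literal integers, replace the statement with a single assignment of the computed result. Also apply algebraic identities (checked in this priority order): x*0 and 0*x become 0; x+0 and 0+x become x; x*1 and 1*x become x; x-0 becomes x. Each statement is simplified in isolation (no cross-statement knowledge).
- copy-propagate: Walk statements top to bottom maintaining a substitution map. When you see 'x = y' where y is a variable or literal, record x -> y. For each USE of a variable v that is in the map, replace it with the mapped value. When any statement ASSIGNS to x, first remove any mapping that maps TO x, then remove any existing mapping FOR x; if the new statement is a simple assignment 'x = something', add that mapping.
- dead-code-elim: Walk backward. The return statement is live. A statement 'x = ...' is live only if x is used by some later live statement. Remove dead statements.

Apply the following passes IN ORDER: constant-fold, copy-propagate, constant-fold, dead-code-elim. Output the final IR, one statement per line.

Answer: return 8

Derivation:
Initial IR:
  y = 1
  c = 5
  z = 8
  x = z
  v = z + c
  return z
After constant-fold (6 stmts):
  y = 1
  c = 5
  z = 8
  x = z
  v = z + c
  return z
After copy-propagate (6 stmts):
  y = 1
  c = 5
  z = 8
  x = 8
  v = 8 + 5
  return 8
After constant-fold (6 stmts):
  y = 1
  c = 5
  z = 8
  x = 8
  v = 13
  return 8
After dead-code-elim (1 stmts):
  return 8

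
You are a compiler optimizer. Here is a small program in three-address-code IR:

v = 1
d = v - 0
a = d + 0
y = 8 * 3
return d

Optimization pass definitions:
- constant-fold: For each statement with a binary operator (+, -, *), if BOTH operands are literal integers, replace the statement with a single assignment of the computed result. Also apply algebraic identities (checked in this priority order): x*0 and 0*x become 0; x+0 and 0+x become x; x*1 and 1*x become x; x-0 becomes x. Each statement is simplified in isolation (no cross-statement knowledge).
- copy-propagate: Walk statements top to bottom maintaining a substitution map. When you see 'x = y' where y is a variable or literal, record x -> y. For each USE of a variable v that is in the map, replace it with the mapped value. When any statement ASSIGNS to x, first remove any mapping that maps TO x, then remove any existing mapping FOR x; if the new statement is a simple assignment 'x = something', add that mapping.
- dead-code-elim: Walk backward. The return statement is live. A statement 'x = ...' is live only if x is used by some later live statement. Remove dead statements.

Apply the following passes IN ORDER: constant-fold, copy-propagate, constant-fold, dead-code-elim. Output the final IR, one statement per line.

Answer: return 1

Derivation:
Initial IR:
  v = 1
  d = v - 0
  a = d + 0
  y = 8 * 3
  return d
After constant-fold (5 stmts):
  v = 1
  d = v
  a = d
  y = 24
  return d
After copy-propagate (5 stmts):
  v = 1
  d = 1
  a = 1
  y = 24
  return 1
After constant-fold (5 stmts):
  v = 1
  d = 1
  a = 1
  y = 24
  return 1
After dead-code-elim (1 stmts):
  return 1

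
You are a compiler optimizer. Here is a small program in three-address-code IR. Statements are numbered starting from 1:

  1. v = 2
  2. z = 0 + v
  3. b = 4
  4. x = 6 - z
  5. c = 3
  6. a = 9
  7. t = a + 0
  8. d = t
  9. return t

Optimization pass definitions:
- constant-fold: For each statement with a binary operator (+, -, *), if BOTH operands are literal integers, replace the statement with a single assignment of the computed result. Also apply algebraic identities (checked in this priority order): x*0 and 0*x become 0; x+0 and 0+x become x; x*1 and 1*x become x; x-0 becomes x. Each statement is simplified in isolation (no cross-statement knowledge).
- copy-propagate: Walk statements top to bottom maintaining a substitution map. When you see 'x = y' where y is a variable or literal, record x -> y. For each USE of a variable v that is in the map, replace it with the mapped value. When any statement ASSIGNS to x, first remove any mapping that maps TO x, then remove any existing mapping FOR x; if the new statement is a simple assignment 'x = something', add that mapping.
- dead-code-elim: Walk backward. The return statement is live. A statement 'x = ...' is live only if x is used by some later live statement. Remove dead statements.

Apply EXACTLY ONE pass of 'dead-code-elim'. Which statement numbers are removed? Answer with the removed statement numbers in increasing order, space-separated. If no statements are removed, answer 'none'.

Answer: 1 2 3 4 5 8

Derivation:
Backward liveness scan:
Stmt 1 'v = 2': DEAD (v not in live set [])
Stmt 2 'z = 0 + v': DEAD (z not in live set [])
Stmt 3 'b = 4': DEAD (b not in live set [])
Stmt 4 'x = 6 - z': DEAD (x not in live set [])
Stmt 5 'c = 3': DEAD (c not in live set [])
Stmt 6 'a = 9': KEEP (a is live); live-in = []
Stmt 7 't = a + 0': KEEP (t is live); live-in = ['a']
Stmt 8 'd = t': DEAD (d not in live set ['t'])
Stmt 9 'return t': KEEP (return); live-in = ['t']
Removed statement numbers: [1, 2, 3, 4, 5, 8]
Surviving IR:
  a = 9
  t = a + 0
  return t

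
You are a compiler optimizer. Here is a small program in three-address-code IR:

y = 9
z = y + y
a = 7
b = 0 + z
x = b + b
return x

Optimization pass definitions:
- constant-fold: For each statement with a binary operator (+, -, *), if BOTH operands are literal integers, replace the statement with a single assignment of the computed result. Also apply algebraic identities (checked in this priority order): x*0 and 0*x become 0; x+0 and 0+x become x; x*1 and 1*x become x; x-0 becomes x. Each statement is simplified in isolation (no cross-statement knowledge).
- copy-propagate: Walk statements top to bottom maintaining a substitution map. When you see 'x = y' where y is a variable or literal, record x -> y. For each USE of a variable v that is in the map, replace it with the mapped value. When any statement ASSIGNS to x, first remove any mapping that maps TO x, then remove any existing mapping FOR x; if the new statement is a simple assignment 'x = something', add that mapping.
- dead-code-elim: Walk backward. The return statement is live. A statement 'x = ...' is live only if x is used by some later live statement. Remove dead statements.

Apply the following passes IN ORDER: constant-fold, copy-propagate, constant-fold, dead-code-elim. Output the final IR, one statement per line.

Answer: z = 18
x = z + z
return x

Derivation:
Initial IR:
  y = 9
  z = y + y
  a = 7
  b = 0 + z
  x = b + b
  return x
After constant-fold (6 stmts):
  y = 9
  z = y + y
  a = 7
  b = z
  x = b + b
  return x
After copy-propagate (6 stmts):
  y = 9
  z = 9 + 9
  a = 7
  b = z
  x = z + z
  return x
After constant-fold (6 stmts):
  y = 9
  z = 18
  a = 7
  b = z
  x = z + z
  return x
After dead-code-elim (3 stmts):
  z = 18
  x = z + z
  return x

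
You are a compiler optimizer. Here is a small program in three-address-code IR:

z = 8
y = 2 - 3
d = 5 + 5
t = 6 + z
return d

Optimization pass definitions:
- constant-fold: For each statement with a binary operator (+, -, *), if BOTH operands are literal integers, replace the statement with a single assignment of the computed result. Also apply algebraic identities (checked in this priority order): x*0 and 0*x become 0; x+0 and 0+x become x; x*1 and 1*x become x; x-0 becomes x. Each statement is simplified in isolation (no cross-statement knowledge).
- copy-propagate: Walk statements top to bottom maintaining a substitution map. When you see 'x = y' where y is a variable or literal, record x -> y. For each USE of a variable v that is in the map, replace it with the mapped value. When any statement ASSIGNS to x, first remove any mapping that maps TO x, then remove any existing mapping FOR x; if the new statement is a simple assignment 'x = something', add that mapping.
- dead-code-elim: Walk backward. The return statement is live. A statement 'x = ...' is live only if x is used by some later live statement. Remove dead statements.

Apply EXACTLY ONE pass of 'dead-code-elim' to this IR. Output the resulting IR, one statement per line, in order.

Answer: d = 5 + 5
return d

Derivation:
Applying dead-code-elim statement-by-statement:
  [5] return d  -> KEEP (return); live=['d']
  [4] t = 6 + z  -> DEAD (t not live)
  [3] d = 5 + 5  -> KEEP; live=[]
  [2] y = 2 - 3  -> DEAD (y not live)
  [1] z = 8  -> DEAD (z not live)
Result (2 stmts):
  d = 5 + 5
  return d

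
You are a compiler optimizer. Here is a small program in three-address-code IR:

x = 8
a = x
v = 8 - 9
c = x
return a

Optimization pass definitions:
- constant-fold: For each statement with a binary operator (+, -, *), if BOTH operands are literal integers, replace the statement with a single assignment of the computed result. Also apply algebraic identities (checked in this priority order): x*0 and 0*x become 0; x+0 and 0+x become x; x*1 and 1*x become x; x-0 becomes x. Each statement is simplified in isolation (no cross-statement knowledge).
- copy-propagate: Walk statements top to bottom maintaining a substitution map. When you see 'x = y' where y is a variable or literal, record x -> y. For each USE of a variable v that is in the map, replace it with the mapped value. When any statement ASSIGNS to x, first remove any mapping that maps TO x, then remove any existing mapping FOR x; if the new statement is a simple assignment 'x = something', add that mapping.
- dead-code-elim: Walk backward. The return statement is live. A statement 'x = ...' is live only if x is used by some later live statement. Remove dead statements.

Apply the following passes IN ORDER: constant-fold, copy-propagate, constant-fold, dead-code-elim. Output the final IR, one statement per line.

Initial IR:
  x = 8
  a = x
  v = 8 - 9
  c = x
  return a
After constant-fold (5 stmts):
  x = 8
  a = x
  v = -1
  c = x
  return a
After copy-propagate (5 stmts):
  x = 8
  a = 8
  v = -1
  c = 8
  return 8
After constant-fold (5 stmts):
  x = 8
  a = 8
  v = -1
  c = 8
  return 8
After dead-code-elim (1 stmts):
  return 8

Answer: return 8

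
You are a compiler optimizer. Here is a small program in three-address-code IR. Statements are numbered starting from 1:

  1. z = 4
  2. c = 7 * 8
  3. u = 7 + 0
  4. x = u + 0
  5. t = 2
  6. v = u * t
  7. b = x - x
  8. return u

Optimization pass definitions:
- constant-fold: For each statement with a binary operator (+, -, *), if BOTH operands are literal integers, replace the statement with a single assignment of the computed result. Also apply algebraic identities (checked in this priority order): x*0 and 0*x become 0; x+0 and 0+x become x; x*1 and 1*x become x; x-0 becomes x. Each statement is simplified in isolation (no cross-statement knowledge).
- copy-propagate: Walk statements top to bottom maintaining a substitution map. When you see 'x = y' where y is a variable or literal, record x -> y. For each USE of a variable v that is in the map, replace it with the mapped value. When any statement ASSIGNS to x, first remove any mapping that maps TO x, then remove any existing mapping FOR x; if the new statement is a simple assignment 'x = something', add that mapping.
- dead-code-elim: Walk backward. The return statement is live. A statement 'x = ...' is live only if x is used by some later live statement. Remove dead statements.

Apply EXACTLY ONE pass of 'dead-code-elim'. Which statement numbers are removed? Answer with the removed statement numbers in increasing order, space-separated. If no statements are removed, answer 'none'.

Answer: 1 2 4 5 6 7

Derivation:
Backward liveness scan:
Stmt 1 'z = 4': DEAD (z not in live set [])
Stmt 2 'c = 7 * 8': DEAD (c not in live set [])
Stmt 3 'u = 7 + 0': KEEP (u is live); live-in = []
Stmt 4 'x = u + 0': DEAD (x not in live set ['u'])
Stmt 5 't = 2': DEAD (t not in live set ['u'])
Stmt 6 'v = u * t': DEAD (v not in live set ['u'])
Stmt 7 'b = x - x': DEAD (b not in live set ['u'])
Stmt 8 'return u': KEEP (return); live-in = ['u']
Removed statement numbers: [1, 2, 4, 5, 6, 7]
Surviving IR:
  u = 7 + 0
  return u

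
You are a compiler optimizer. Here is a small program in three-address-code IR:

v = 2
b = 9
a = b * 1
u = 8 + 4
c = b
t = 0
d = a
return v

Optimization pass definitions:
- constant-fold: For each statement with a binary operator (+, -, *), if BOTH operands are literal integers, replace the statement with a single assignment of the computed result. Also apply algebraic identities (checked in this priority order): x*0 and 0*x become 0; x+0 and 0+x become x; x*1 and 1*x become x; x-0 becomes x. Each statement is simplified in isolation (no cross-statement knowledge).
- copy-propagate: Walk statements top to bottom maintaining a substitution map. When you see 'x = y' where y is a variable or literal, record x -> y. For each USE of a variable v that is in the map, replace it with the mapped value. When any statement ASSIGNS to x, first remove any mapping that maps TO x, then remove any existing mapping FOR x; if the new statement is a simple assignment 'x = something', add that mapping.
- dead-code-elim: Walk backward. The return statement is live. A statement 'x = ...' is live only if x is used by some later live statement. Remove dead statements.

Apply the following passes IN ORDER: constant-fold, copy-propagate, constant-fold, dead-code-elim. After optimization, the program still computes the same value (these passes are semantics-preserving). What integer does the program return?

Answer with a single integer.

Answer: 2

Derivation:
Initial IR:
  v = 2
  b = 9
  a = b * 1
  u = 8 + 4
  c = b
  t = 0
  d = a
  return v
After constant-fold (8 stmts):
  v = 2
  b = 9
  a = b
  u = 12
  c = b
  t = 0
  d = a
  return v
After copy-propagate (8 stmts):
  v = 2
  b = 9
  a = 9
  u = 12
  c = 9
  t = 0
  d = 9
  return 2
After constant-fold (8 stmts):
  v = 2
  b = 9
  a = 9
  u = 12
  c = 9
  t = 0
  d = 9
  return 2
After dead-code-elim (1 stmts):
  return 2
Evaluate:
  v = 2  =>  v = 2
  b = 9  =>  b = 9
  a = b * 1  =>  a = 9
  u = 8 + 4  =>  u = 12
  c = b  =>  c = 9
  t = 0  =>  t = 0
  d = a  =>  d = 9
  return v = 2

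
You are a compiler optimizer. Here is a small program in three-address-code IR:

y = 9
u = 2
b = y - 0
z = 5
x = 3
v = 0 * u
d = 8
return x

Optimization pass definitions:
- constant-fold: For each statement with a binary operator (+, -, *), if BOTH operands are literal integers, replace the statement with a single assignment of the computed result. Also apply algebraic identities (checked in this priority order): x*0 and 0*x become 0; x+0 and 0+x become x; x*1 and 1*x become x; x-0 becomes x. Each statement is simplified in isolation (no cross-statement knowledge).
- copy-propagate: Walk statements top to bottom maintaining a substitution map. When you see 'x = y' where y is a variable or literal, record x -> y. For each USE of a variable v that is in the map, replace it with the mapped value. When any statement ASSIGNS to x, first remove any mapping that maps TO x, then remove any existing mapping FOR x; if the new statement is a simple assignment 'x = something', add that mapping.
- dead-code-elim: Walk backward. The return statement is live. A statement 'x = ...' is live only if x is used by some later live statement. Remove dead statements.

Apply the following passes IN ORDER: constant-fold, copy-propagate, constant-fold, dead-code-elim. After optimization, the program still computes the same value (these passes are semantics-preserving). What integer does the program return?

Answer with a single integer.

Answer: 3

Derivation:
Initial IR:
  y = 9
  u = 2
  b = y - 0
  z = 5
  x = 3
  v = 0 * u
  d = 8
  return x
After constant-fold (8 stmts):
  y = 9
  u = 2
  b = y
  z = 5
  x = 3
  v = 0
  d = 8
  return x
After copy-propagate (8 stmts):
  y = 9
  u = 2
  b = 9
  z = 5
  x = 3
  v = 0
  d = 8
  return 3
After constant-fold (8 stmts):
  y = 9
  u = 2
  b = 9
  z = 5
  x = 3
  v = 0
  d = 8
  return 3
After dead-code-elim (1 stmts):
  return 3
Evaluate:
  y = 9  =>  y = 9
  u = 2  =>  u = 2
  b = y - 0  =>  b = 9
  z = 5  =>  z = 5
  x = 3  =>  x = 3
  v = 0 * u  =>  v = 0
  d = 8  =>  d = 8
  return x = 3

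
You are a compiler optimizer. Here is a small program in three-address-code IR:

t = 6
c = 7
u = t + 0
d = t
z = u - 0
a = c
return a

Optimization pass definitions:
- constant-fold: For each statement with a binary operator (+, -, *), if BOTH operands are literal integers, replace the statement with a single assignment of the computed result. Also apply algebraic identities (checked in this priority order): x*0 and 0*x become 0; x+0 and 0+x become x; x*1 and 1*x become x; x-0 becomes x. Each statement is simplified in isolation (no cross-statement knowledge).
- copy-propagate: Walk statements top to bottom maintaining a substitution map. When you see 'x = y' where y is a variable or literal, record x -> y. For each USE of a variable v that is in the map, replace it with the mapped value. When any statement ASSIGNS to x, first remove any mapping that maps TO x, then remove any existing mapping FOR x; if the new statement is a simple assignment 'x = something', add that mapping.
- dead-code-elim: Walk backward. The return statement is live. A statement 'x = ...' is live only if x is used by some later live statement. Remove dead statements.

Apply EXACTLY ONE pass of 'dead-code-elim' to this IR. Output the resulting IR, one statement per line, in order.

Answer: c = 7
a = c
return a

Derivation:
Applying dead-code-elim statement-by-statement:
  [7] return a  -> KEEP (return); live=['a']
  [6] a = c  -> KEEP; live=['c']
  [5] z = u - 0  -> DEAD (z not live)
  [4] d = t  -> DEAD (d not live)
  [3] u = t + 0  -> DEAD (u not live)
  [2] c = 7  -> KEEP; live=[]
  [1] t = 6  -> DEAD (t not live)
Result (3 stmts):
  c = 7
  a = c
  return a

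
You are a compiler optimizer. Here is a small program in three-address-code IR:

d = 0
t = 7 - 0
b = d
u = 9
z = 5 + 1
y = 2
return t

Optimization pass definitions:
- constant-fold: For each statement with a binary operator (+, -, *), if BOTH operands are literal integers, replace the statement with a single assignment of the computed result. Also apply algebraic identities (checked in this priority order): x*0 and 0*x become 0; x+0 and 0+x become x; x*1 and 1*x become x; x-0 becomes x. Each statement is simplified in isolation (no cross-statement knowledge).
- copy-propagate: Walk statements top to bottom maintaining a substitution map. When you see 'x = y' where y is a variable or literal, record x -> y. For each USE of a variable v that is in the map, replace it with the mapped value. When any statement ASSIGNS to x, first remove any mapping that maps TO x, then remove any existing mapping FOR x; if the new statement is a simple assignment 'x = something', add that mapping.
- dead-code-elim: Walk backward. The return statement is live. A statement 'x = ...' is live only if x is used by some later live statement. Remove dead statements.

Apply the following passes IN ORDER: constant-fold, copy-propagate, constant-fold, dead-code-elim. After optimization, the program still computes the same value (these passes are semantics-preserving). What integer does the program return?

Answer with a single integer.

Initial IR:
  d = 0
  t = 7 - 0
  b = d
  u = 9
  z = 5 + 1
  y = 2
  return t
After constant-fold (7 stmts):
  d = 0
  t = 7
  b = d
  u = 9
  z = 6
  y = 2
  return t
After copy-propagate (7 stmts):
  d = 0
  t = 7
  b = 0
  u = 9
  z = 6
  y = 2
  return 7
After constant-fold (7 stmts):
  d = 0
  t = 7
  b = 0
  u = 9
  z = 6
  y = 2
  return 7
After dead-code-elim (1 stmts):
  return 7
Evaluate:
  d = 0  =>  d = 0
  t = 7 - 0  =>  t = 7
  b = d  =>  b = 0
  u = 9  =>  u = 9
  z = 5 + 1  =>  z = 6
  y = 2  =>  y = 2
  return t = 7

Answer: 7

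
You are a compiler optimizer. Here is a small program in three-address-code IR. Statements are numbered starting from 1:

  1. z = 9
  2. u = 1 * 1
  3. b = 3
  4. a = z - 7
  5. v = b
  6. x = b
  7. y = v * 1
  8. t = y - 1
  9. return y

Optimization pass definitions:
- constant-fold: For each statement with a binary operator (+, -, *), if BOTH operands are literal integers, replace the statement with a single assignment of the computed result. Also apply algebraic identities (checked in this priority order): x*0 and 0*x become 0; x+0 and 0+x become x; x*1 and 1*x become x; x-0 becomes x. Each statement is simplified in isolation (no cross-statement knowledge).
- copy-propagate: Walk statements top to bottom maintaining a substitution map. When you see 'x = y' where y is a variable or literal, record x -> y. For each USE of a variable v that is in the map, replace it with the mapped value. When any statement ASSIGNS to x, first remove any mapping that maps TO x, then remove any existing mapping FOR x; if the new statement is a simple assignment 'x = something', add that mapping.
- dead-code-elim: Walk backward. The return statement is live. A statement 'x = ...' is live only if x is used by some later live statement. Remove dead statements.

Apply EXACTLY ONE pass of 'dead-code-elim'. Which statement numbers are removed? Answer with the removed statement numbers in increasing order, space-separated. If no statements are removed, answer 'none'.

Answer: 1 2 4 6 8

Derivation:
Backward liveness scan:
Stmt 1 'z = 9': DEAD (z not in live set [])
Stmt 2 'u = 1 * 1': DEAD (u not in live set [])
Stmt 3 'b = 3': KEEP (b is live); live-in = []
Stmt 4 'a = z - 7': DEAD (a not in live set ['b'])
Stmt 5 'v = b': KEEP (v is live); live-in = ['b']
Stmt 6 'x = b': DEAD (x not in live set ['v'])
Stmt 7 'y = v * 1': KEEP (y is live); live-in = ['v']
Stmt 8 't = y - 1': DEAD (t not in live set ['y'])
Stmt 9 'return y': KEEP (return); live-in = ['y']
Removed statement numbers: [1, 2, 4, 6, 8]
Surviving IR:
  b = 3
  v = b
  y = v * 1
  return y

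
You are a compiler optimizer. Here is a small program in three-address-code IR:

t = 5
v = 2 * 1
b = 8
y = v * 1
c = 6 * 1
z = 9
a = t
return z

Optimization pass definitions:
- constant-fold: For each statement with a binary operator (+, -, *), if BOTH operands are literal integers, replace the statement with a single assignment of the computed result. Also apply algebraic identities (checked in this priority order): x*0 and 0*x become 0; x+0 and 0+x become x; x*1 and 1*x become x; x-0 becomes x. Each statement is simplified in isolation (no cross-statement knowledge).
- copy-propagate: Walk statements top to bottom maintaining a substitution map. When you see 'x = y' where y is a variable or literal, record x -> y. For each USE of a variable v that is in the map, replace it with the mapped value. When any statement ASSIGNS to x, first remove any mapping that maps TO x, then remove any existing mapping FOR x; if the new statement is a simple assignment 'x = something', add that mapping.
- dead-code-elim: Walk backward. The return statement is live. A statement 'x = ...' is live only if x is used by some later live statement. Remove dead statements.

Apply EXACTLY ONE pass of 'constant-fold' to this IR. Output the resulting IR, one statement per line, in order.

Applying constant-fold statement-by-statement:
  [1] t = 5  (unchanged)
  [2] v = 2 * 1  -> v = 2
  [3] b = 8  (unchanged)
  [4] y = v * 1  -> y = v
  [5] c = 6 * 1  -> c = 6
  [6] z = 9  (unchanged)
  [7] a = t  (unchanged)
  [8] return z  (unchanged)
Result (8 stmts):
  t = 5
  v = 2
  b = 8
  y = v
  c = 6
  z = 9
  a = t
  return z

Answer: t = 5
v = 2
b = 8
y = v
c = 6
z = 9
a = t
return z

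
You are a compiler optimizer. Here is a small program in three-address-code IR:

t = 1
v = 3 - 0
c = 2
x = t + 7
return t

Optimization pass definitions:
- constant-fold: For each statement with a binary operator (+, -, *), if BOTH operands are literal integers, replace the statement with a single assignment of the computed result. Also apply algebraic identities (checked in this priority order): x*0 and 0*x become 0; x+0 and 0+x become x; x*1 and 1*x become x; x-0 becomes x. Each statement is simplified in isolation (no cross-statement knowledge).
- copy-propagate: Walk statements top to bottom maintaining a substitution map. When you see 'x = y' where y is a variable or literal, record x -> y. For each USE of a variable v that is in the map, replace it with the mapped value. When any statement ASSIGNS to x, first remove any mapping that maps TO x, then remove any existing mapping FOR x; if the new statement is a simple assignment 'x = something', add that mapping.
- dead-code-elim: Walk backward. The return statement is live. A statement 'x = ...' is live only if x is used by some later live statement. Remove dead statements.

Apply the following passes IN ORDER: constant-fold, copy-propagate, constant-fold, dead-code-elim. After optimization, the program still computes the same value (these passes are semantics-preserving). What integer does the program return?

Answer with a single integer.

Answer: 1

Derivation:
Initial IR:
  t = 1
  v = 3 - 0
  c = 2
  x = t + 7
  return t
After constant-fold (5 stmts):
  t = 1
  v = 3
  c = 2
  x = t + 7
  return t
After copy-propagate (5 stmts):
  t = 1
  v = 3
  c = 2
  x = 1 + 7
  return 1
After constant-fold (5 stmts):
  t = 1
  v = 3
  c = 2
  x = 8
  return 1
After dead-code-elim (1 stmts):
  return 1
Evaluate:
  t = 1  =>  t = 1
  v = 3 - 0  =>  v = 3
  c = 2  =>  c = 2
  x = t + 7  =>  x = 8
  return t = 1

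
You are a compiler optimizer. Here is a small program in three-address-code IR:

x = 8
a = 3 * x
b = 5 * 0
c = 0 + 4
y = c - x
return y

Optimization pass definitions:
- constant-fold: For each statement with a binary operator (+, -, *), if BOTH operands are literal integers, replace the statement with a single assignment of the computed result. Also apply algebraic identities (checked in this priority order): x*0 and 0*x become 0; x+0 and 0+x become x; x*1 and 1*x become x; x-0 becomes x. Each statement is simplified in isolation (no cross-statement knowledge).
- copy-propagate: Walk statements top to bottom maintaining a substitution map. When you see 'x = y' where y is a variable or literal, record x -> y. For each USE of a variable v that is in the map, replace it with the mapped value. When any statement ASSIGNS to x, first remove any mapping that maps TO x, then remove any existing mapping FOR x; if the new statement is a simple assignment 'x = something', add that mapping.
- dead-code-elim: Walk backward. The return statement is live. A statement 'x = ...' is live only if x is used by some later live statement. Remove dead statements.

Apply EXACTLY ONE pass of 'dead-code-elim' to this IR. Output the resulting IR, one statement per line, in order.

Applying dead-code-elim statement-by-statement:
  [6] return y  -> KEEP (return); live=['y']
  [5] y = c - x  -> KEEP; live=['c', 'x']
  [4] c = 0 + 4  -> KEEP; live=['x']
  [3] b = 5 * 0  -> DEAD (b not live)
  [2] a = 3 * x  -> DEAD (a not live)
  [1] x = 8  -> KEEP; live=[]
Result (4 stmts):
  x = 8
  c = 0 + 4
  y = c - x
  return y

Answer: x = 8
c = 0 + 4
y = c - x
return y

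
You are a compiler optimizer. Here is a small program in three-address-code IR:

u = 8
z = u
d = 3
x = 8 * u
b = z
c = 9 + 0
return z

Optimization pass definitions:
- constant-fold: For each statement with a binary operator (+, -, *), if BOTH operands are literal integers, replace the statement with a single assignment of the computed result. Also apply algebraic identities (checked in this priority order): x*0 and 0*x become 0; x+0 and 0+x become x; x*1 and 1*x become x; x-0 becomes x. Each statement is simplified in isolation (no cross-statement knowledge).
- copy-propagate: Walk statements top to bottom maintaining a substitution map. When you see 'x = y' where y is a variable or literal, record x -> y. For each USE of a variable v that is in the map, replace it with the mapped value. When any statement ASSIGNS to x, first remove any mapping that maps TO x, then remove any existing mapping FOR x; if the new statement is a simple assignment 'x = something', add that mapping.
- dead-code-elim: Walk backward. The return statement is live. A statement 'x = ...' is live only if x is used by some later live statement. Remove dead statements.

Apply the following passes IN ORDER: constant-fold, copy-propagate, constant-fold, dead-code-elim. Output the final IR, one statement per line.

Initial IR:
  u = 8
  z = u
  d = 3
  x = 8 * u
  b = z
  c = 9 + 0
  return z
After constant-fold (7 stmts):
  u = 8
  z = u
  d = 3
  x = 8 * u
  b = z
  c = 9
  return z
After copy-propagate (7 stmts):
  u = 8
  z = 8
  d = 3
  x = 8 * 8
  b = 8
  c = 9
  return 8
After constant-fold (7 stmts):
  u = 8
  z = 8
  d = 3
  x = 64
  b = 8
  c = 9
  return 8
After dead-code-elim (1 stmts):
  return 8

Answer: return 8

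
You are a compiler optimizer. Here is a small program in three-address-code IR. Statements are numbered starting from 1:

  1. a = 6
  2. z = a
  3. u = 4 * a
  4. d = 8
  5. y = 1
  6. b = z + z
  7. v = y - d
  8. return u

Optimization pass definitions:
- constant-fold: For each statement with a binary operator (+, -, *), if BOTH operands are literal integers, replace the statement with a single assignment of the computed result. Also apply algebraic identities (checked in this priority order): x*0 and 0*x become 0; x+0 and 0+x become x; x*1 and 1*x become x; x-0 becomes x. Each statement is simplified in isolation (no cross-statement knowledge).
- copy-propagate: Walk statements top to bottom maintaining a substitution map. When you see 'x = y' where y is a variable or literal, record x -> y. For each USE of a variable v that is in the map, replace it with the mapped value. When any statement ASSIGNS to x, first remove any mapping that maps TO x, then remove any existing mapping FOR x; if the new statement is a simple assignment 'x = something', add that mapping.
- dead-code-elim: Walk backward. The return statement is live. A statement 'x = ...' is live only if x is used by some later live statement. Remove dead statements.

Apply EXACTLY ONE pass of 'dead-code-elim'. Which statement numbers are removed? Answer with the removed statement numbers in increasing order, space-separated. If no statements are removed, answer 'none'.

Backward liveness scan:
Stmt 1 'a = 6': KEEP (a is live); live-in = []
Stmt 2 'z = a': DEAD (z not in live set ['a'])
Stmt 3 'u = 4 * a': KEEP (u is live); live-in = ['a']
Stmt 4 'd = 8': DEAD (d not in live set ['u'])
Stmt 5 'y = 1': DEAD (y not in live set ['u'])
Stmt 6 'b = z + z': DEAD (b not in live set ['u'])
Stmt 7 'v = y - d': DEAD (v not in live set ['u'])
Stmt 8 'return u': KEEP (return); live-in = ['u']
Removed statement numbers: [2, 4, 5, 6, 7]
Surviving IR:
  a = 6
  u = 4 * a
  return u

Answer: 2 4 5 6 7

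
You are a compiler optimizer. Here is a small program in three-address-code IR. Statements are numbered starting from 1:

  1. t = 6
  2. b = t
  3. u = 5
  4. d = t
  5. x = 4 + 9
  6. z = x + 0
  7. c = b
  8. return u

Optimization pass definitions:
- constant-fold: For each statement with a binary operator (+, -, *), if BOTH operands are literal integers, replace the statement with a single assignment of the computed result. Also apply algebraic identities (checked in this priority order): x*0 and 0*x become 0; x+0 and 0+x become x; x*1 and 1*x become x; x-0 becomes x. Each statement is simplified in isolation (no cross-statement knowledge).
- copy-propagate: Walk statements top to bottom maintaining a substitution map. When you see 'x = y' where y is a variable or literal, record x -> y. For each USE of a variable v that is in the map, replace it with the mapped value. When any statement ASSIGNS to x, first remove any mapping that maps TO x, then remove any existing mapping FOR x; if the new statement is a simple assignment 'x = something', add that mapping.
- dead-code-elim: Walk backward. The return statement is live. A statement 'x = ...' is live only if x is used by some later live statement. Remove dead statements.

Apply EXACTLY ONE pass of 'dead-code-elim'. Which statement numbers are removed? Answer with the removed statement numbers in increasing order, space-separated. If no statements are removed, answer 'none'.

Backward liveness scan:
Stmt 1 't = 6': DEAD (t not in live set [])
Stmt 2 'b = t': DEAD (b not in live set [])
Stmt 3 'u = 5': KEEP (u is live); live-in = []
Stmt 4 'd = t': DEAD (d not in live set ['u'])
Stmt 5 'x = 4 + 9': DEAD (x not in live set ['u'])
Stmt 6 'z = x + 0': DEAD (z not in live set ['u'])
Stmt 7 'c = b': DEAD (c not in live set ['u'])
Stmt 8 'return u': KEEP (return); live-in = ['u']
Removed statement numbers: [1, 2, 4, 5, 6, 7]
Surviving IR:
  u = 5
  return u

Answer: 1 2 4 5 6 7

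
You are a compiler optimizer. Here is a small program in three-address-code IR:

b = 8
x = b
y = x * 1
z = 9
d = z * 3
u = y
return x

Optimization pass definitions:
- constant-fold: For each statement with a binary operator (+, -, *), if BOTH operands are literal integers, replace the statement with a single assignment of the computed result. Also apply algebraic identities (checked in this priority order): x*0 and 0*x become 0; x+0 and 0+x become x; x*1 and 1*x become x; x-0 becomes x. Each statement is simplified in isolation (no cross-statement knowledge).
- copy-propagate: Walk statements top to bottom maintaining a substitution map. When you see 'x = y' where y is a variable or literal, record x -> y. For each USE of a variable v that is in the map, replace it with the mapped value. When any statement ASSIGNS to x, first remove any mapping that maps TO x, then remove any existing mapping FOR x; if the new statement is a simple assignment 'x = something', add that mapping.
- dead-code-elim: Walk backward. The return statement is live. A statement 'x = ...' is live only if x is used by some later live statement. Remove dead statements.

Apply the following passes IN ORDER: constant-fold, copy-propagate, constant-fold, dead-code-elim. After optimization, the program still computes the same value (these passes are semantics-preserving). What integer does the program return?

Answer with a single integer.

Answer: 8

Derivation:
Initial IR:
  b = 8
  x = b
  y = x * 1
  z = 9
  d = z * 3
  u = y
  return x
After constant-fold (7 stmts):
  b = 8
  x = b
  y = x
  z = 9
  d = z * 3
  u = y
  return x
After copy-propagate (7 stmts):
  b = 8
  x = 8
  y = 8
  z = 9
  d = 9 * 3
  u = 8
  return 8
After constant-fold (7 stmts):
  b = 8
  x = 8
  y = 8
  z = 9
  d = 27
  u = 8
  return 8
After dead-code-elim (1 stmts):
  return 8
Evaluate:
  b = 8  =>  b = 8
  x = b  =>  x = 8
  y = x * 1  =>  y = 8
  z = 9  =>  z = 9
  d = z * 3  =>  d = 27
  u = y  =>  u = 8
  return x = 8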